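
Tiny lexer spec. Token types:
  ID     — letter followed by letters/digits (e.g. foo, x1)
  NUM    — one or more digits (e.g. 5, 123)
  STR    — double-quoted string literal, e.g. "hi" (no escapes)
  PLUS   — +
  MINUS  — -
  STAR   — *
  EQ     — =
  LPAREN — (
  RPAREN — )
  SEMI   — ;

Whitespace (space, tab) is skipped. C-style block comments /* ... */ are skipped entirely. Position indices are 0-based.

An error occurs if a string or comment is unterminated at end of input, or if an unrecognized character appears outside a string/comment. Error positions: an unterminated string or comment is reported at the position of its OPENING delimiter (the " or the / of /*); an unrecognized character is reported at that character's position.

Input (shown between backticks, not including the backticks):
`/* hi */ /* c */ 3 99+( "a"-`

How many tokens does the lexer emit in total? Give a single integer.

Answer: 6

Derivation:
pos=0: enter COMMENT mode (saw '/*')
exit COMMENT mode (now at pos=8)
pos=9: enter COMMENT mode (saw '/*')
exit COMMENT mode (now at pos=16)
pos=17: emit NUM '3' (now at pos=18)
pos=19: emit NUM '99' (now at pos=21)
pos=21: emit PLUS '+'
pos=22: emit LPAREN '('
pos=24: enter STRING mode
pos=24: emit STR "a" (now at pos=27)
pos=27: emit MINUS '-'
DONE. 6 tokens: [NUM, NUM, PLUS, LPAREN, STR, MINUS]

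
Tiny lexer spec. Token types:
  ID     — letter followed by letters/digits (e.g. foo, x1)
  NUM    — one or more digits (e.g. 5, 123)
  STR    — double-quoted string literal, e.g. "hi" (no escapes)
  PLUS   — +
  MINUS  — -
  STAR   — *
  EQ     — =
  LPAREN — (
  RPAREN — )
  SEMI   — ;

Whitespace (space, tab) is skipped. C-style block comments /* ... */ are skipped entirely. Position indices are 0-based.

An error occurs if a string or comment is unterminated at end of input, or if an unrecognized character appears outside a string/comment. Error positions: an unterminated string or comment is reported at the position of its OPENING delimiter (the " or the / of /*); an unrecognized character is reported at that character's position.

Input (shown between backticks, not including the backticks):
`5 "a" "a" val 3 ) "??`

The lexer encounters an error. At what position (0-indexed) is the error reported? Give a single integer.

Answer: 18

Derivation:
pos=0: emit NUM '5' (now at pos=1)
pos=2: enter STRING mode
pos=2: emit STR "a" (now at pos=5)
pos=6: enter STRING mode
pos=6: emit STR "a" (now at pos=9)
pos=10: emit ID 'val' (now at pos=13)
pos=14: emit NUM '3' (now at pos=15)
pos=16: emit RPAREN ')'
pos=18: enter STRING mode
pos=18: ERROR — unterminated string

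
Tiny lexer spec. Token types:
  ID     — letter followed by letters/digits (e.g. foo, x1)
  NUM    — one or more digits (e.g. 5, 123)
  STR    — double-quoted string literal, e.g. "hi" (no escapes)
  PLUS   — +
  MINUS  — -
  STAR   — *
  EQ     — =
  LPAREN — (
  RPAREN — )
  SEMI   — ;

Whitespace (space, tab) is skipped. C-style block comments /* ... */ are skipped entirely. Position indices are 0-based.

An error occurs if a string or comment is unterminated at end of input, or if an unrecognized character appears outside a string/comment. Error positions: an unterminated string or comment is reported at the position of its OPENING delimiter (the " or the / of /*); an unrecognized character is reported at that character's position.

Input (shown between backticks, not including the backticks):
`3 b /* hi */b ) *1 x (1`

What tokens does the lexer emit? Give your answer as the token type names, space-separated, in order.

pos=0: emit NUM '3' (now at pos=1)
pos=2: emit ID 'b' (now at pos=3)
pos=4: enter COMMENT mode (saw '/*')
exit COMMENT mode (now at pos=12)
pos=12: emit ID 'b' (now at pos=13)
pos=14: emit RPAREN ')'
pos=16: emit STAR '*'
pos=17: emit NUM '1' (now at pos=18)
pos=19: emit ID 'x' (now at pos=20)
pos=21: emit LPAREN '('
pos=22: emit NUM '1' (now at pos=23)
DONE. 9 tokens: [NUM, ID, ID, RPAREN, STAR, NUM, ID, LPAREN, NUM]

Answer: NUM ID ID RPAREN STAR NUM ID LPAREN NUM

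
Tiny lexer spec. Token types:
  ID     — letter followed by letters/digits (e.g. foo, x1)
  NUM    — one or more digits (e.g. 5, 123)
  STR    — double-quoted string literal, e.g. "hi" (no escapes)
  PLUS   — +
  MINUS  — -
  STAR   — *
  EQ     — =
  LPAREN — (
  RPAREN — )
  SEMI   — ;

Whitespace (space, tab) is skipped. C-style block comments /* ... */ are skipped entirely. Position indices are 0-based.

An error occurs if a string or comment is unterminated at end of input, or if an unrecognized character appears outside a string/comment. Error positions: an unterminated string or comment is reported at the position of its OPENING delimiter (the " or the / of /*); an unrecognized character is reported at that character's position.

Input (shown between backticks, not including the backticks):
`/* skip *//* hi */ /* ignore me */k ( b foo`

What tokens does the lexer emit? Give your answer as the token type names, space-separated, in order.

pos=0: enter COMMENT mode (saw '/*')
exit COMMENT mode (now at pos=10)
pos=10: enter COMMENT mode (saw '/*')
exit COMMENT mode (now at pos=18)
pos=19: enter COMMENT mode (saw '/*')
exit COMMENT mode (now at pos=34)
pos=34: emit ID 'k' (now at pos=35)
pos=36: emit LPAREN '('
pos=38: emit ID 'b' (now at pos=39)
pos=40: emit ID 'foo' (now at pos=43)
DONE. 4 tokens: [ID, LPAREN, ID, ID]

Answer: ID LPAREN ID ID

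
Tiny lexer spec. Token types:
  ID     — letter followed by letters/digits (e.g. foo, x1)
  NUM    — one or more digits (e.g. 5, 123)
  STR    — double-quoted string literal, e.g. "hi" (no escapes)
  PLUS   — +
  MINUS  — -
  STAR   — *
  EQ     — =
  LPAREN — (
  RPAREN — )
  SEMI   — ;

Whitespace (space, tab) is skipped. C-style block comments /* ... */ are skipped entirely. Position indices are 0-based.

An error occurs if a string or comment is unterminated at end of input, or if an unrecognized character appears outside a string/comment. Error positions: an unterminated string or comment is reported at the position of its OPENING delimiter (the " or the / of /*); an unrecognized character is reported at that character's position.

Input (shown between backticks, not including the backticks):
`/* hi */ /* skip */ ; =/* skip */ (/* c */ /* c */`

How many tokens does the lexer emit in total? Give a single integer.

Answer: 3

Derivation:
pos=0: enter COMMENT mode (saw '/*')
exit COMMENT mode (now at pos=8)
pos=9: enter COMMENT mode (saw '/*')
exit COMMENT mode (now at pos=19)
pos=20: emit SEMI ';'
pos=22: emit EQ '='
pos=23: enter COMMENT mode (saw '/*')
exit COMMENT mode (now at pos=33)
pos=34: emit LPAREN '('
pos=35: enter COMMENT mode (saw '/*')
exit COMMENT mode (now at pos=42)
pos=43: enter COMMENT mode (saw '/*')
exit COMMENT mode (now at pos=50)
DONE. 3 tokens: [SEMI, EQ, LPAREN]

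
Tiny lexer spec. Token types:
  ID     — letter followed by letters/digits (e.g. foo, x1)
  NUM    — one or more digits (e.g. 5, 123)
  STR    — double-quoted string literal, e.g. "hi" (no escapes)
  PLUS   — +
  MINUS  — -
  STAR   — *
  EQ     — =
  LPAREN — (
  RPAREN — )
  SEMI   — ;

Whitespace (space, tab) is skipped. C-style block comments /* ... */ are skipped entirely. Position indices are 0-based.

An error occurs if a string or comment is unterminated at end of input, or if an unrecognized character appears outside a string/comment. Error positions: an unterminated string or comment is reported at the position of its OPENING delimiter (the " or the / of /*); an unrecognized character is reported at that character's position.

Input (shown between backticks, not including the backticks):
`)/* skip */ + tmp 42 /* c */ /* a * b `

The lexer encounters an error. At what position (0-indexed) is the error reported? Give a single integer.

pos=0: emit RPAREN ')'
pos=1: enter COMMENT mode (saw '/*')
exit COMMENT mode (now at pos=11)
pos=12: emit PLUS '+'
pos=14: emit ID 'tmp' (now at pos=17)
pos=18: emit NUM '42' (now at pos=20)
pos=21: enter COMMENT mode (saw '/*')
exit COMMENT mode (now at pos=28)
pos=29: enter COMMENT mode (saw '/*')
pos=29: ERROR — unterminated comment (reached EOF)

Answer: 29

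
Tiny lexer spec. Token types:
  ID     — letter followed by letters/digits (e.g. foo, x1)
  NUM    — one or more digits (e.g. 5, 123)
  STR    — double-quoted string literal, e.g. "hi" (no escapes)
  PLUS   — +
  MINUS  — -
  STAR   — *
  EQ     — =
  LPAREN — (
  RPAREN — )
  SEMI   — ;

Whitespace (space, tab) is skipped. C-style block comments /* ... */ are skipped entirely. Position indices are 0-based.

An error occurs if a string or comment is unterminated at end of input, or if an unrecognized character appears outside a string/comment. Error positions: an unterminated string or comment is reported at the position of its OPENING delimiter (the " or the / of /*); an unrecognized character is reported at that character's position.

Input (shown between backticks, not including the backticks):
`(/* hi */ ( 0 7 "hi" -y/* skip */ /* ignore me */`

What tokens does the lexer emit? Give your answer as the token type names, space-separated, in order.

pos=0: emit LPAREN '('
pos=1: enter COMMENT mode (saw '/*')
exit COMMENT mode (now at pos=9)
pos=10: emit LPAREN '('
pos=12: emit NUM '0' (now at pos=13)
pos=14: emit NUM '7' (now at pos=15)
pos=16: enter STRING mode
pos=16: emit STR "hi" (now at pos=20)
pos=21: emit MINUS '-'
pos=22: emit ID 'y' (now at pos=23)
pos=23: enter COMMENT mode (saw '/*')
exit COMMENT mode (now at pos=33)
pos=34: enter COMMENT mode (saw '/*')
exit COMMENT mode (now at pos=49)
DONE. 7 tokens: [LPAREN, LPAREN, NUM, NUM, STR, MINUS, ID]

Answer: LPAREN LPAREN NUM NUM STR MINUS ID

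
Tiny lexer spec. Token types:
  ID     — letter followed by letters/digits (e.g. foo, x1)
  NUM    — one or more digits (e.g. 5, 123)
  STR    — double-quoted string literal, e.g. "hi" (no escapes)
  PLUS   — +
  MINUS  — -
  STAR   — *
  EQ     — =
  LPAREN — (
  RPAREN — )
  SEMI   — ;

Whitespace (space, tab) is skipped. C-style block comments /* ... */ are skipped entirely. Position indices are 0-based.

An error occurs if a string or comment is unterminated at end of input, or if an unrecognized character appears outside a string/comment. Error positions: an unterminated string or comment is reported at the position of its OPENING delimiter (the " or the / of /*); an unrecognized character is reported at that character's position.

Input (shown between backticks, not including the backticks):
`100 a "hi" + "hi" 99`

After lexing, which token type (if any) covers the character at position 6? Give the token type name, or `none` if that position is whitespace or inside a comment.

Answer: STR

Derivation:
pos=0: emit NUM '100' (now at pos=3)
pos=4: emit ID 'a' (now at pos=5)
pos=6: enter STRING mode
pos=6: emit STR "hi" (now at pos=10)
pos=11: emit PLUS '+'
pos=13: enter STRING mode
pos=13: emit STR "hi" (now at pos=17)
pos=18: emit NUM '99' (now at pos=20)
DONE. 6 tokens: [NUM, ID, STR, PLUS, STR, NUM]
Position 6: char is '"' -> STR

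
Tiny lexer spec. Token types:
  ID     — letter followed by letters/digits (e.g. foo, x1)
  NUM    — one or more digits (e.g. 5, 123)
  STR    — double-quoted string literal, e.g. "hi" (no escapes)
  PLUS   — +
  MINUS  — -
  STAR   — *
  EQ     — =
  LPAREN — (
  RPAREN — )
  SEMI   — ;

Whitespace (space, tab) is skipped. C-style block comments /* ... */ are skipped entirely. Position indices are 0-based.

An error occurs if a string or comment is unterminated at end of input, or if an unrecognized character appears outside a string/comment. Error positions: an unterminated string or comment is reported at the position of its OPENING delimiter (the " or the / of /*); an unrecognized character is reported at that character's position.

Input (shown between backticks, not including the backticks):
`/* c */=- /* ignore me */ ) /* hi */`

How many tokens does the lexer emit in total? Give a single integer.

Answer: 3

Derivation:
pos=0: enter COMMENT mode (saw '/*')
exit COMMENT mode (now at pos=7)
pos=7: emit EQ '='
pos=8: emit MINUS '-'
pos=10: enter COMMENT mode (saw '/*')
exit COMMENT mode (now at pos=25)
pos=26: emit RPAREN ')'
pos=28: enter COMMENT mode (saw '/*')
exit COMMENT mode (now at pos=36)
DONE. 3 tokens: [EQ, MINUS, RPAREN]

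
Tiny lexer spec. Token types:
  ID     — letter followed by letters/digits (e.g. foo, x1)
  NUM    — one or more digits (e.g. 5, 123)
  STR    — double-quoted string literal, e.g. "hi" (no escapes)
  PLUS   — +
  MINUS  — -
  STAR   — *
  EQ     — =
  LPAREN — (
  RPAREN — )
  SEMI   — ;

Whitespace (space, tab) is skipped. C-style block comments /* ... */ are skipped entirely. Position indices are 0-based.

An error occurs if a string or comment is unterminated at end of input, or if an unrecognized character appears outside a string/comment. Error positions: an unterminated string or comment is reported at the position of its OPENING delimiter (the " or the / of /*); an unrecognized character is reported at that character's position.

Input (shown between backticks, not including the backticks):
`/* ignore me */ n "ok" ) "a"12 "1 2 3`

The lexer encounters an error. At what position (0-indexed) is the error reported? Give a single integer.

Answer: 31

Derivation:
pos=0: enter COMMENT mode (saw '/*')
exit COMMENT mode (now at pos=15)
pos=16: emit ID 'n' (now at pos=17)
pos=18: enter STRING mode
pos=18: emit STR "ok" (now at pos=22)
pos=23: emit RPAREN ')'
pos=25: enter STRING mode
pos=25: emit STR "a" (now at pos=28)
pos=28: emit NUM '12' (now at pos=30)
pos=31: enter STRING mode
pos=31: ERROR — unterminated string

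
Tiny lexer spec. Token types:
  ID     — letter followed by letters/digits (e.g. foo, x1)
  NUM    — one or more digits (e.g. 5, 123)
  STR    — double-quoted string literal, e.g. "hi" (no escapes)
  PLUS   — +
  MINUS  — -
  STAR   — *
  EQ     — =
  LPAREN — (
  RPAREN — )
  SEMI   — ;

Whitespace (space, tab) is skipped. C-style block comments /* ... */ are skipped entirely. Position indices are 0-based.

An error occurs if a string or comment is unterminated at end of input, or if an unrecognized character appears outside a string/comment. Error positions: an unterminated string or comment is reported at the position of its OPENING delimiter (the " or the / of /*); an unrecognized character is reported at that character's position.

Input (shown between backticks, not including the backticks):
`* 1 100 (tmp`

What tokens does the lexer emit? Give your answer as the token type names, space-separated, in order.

pos=0: emit STAR '*'
pos=2: emit NUM '1' (now at pos=3)
pos=4: emit NUM '100' (now at pos=7)
pos=8: emit LPAREN '('
pos=9: emit ID 'tmp' (now at pos=12)
DONE. 5 tokens: [STAR, NUM, NUM, LPAREN, ID]

Answer: STAR NUM NUM LPAREN ID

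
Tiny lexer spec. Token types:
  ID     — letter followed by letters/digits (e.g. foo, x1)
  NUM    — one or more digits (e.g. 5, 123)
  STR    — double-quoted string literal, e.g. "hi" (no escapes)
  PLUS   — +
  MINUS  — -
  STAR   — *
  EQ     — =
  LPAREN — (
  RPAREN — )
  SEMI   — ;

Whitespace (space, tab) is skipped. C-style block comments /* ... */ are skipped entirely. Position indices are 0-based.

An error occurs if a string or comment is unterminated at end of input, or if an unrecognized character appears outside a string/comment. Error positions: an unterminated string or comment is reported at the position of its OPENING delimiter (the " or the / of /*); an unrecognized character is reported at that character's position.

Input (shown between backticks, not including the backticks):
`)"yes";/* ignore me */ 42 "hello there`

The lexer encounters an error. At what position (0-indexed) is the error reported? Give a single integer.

pos=0: emit RPAREN ')'
pos=1: enter STRING mode
pos=1: emit STR "yes" (now at pos=6)
pos=6: emit SEMI ';'
pos=7: enter COMMENT mode (saw '/*')
exit COMMENT mode (now at pos=22)
pos=23: emit NUM '42' (now at pos=25)
pos=26: enter STRING mode
pos=26: ERROR — unterminated string

Answer: 26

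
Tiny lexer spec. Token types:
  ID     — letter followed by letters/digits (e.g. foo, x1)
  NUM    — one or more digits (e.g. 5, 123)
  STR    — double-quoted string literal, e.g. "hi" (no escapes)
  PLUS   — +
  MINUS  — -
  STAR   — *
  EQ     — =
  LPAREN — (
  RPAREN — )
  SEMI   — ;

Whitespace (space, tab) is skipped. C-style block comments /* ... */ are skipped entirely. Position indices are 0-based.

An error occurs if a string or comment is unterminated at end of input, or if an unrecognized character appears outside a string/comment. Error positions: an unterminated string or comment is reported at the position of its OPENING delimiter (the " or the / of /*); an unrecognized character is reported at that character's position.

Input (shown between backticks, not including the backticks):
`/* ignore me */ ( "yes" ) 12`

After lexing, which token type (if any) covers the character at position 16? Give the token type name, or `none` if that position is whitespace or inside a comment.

Answer: LPAREN

Derivation:
pos=0: enter COMMENT mode (saw '/*')
exit COMMENT mode (now at pos=15)
pos=16: emit LPAREN '('
pos=18: enter STRING mode
pos=18: emit STR "yes" (now at pos=23)
pos=24: emit RPAREN ')'
pos=26: emit NUM '12' (now at pos=28)
DONE. 4 tokens: [LPAREN, STR, RPAREN, NUM]
Position 16: char is '(' -> LPAREN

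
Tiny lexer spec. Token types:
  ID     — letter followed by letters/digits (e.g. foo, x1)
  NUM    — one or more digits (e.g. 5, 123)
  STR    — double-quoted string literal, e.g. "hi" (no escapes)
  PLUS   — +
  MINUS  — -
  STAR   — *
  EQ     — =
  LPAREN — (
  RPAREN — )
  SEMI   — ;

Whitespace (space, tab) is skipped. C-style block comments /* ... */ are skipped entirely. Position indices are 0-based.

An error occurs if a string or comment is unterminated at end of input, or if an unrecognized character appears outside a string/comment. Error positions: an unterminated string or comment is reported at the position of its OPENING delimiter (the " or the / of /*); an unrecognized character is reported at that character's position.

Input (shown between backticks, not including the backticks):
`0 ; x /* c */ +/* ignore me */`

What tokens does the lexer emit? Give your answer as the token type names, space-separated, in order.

Answer: NUM SEMI ID PLUS

Derivation:
pos=0: emit NUM '0' (now at pos=1)
pos=2: emit SEMI ';'
pos=4: emit ID 'x' (now at pos=5)
pos=6: enter COMMENT mode (saw '/*')
exit COMMENT mode (now at pos=13)
pos=14: emit PLUS '+'
pos=15: enter COMMENT mode (saw '/*')
exit COMMENT mode (now at pos=30)
DONE. 4 tokens: [NUM, SEMI, ID, PLUS]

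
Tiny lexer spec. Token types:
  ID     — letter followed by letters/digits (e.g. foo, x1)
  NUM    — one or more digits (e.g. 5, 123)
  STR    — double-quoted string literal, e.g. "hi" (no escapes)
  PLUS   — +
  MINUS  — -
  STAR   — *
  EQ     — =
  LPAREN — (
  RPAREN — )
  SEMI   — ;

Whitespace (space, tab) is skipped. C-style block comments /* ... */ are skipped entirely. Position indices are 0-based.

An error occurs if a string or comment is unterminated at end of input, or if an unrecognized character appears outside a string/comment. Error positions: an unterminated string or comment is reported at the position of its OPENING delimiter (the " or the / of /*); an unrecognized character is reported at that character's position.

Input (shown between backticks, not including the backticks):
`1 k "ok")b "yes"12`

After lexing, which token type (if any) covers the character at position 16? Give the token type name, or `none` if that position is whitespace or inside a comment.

pos=0: emit NUM '1' (now at pos=1)
pos=2: emit ID 'k' (now at pos=3)
pos=4: enter STRING mode
pos=4: emit STR "ok" (now at pos=8)
pos=8: emit RPAREN ')'
pos=9: emit ID 'b' (now at pos=10)
pos=11: enter STRING mode
pos=11: emit STR "yes" (now at pos=16)
pos=16: emit NUM '12' (now at pos=18)
DONE. 7 tokens: [NUM, ID, STR, RPAREN, ID, STR, NUM]
Position 16: char is '1' -> NUM

Answer: NUM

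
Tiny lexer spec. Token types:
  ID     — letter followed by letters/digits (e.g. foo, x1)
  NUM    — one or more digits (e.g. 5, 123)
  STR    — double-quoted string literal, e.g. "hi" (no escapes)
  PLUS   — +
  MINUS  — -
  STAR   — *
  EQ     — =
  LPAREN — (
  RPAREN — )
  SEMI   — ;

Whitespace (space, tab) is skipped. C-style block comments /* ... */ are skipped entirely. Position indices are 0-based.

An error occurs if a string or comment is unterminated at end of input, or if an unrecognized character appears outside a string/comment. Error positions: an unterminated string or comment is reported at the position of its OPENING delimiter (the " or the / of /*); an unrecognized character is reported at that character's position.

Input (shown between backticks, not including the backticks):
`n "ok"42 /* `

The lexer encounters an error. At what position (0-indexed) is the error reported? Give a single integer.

Answer: 9

Derivation:
pos=0: emit ID 'n' (now at pos=1)
pos=2: enter STRING mode
pos=2: emit STR "ok" (now at pos=6)
pos=6: emit NUM '42' (now at pos=8)
pos=9: enter COMMENT mode (saw '/*')
pos=9: ERROR — unterminated comment (reached EOF)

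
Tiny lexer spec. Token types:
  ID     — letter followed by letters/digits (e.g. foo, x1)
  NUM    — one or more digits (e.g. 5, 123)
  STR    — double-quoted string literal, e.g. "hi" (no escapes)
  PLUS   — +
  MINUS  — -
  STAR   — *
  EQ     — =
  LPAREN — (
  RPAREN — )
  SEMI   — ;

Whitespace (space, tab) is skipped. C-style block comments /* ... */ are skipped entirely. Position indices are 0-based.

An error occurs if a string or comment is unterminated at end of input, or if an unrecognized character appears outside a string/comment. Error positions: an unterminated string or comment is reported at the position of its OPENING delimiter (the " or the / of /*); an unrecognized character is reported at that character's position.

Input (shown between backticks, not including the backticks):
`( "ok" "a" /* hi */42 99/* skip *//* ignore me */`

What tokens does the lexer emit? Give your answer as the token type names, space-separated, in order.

Answer: LPAREN STR STR NUM NUM

Derivation:
pos=0: emit LPAREN '('
pos=2: enter STRING mode
pos=2: emit STR "ok" (now at pos=6)
pos=7: enter STRING mode
pos=7: emit STR "a" (now at pos=10)
pos=11: enter COMMENT mode (saw '/*')
exit COMMENT mode (now at pos=19)
pos=19: emit NUM '42' (now at pos=21)
pos=22: emit NUM '99' (now at pos=24)
pos=24: enter COMMENT mode (saw '/*')
exit COMMENT mode (now at pos=34)
pos=34: enter COMMENT mode (saw '/*')
exit COMMENT mode (now at pos=49)
DONE. 5 tokens: [LPAREN, STR, STR, NUM, NUM]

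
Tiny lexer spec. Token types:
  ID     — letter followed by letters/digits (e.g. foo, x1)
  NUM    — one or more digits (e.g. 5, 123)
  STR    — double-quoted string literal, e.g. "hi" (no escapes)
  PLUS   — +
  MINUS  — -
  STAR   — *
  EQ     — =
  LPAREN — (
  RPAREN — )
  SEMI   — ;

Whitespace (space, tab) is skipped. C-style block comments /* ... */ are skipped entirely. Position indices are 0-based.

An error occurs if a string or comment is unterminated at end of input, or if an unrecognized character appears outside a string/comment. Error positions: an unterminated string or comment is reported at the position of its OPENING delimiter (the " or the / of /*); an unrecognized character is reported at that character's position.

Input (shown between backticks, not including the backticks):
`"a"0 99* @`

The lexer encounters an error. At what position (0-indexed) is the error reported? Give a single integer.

Answer: 9

Derivation:
pos=0: enter STRING mode
pos=0: emit STR "a" (now at pos=3)
pos=3: emit NUM '0' (now at pos=4)
pos=5: emit NUM '99' (now at pos=7)
pos=7: emit STAR '*'
pos=9: ERROR — unrecognized char '@'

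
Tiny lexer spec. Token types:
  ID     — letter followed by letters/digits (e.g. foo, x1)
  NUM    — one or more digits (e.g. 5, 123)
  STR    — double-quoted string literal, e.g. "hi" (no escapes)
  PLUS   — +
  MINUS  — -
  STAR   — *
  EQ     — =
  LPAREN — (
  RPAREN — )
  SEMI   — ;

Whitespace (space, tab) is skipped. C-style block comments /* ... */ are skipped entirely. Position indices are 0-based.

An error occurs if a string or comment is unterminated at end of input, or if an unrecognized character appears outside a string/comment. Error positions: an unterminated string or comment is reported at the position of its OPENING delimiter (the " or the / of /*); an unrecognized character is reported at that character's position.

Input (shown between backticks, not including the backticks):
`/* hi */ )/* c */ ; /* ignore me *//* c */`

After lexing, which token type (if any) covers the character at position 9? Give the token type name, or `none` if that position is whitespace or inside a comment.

pos=0: enter COMMENT mode (saw '/*')
exit COMMENT mode (now at pos=8)
pos=9: emit RPAREN ')'
pos=10: enter COMMENT mode (saw '/*')
exit COMMENT mode (now at pos=17)
pos=18: emit SEMI ';'
pos=20: enter COMMENT mode (saw '/*')
exit COMMENT mode (now at pos=35)
pos=35: enter COMMENT mode (saw '/*')
exit COMMENT mode (now at pos=42)
DONE. 2 tokens: [RPAREN, SEMI]
Position 9: char is ')' -> RPAREN

Answer: RPAREN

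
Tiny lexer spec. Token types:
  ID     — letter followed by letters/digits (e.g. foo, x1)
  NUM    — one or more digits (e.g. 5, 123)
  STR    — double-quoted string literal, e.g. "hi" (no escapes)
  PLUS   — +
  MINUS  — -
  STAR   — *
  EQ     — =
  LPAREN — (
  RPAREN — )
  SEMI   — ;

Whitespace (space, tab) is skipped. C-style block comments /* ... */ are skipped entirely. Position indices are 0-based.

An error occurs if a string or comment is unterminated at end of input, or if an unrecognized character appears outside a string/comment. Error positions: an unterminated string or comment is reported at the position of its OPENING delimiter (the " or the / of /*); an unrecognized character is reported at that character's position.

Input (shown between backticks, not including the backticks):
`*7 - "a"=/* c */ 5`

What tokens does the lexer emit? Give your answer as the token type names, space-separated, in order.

pos=0: emit STAR '*'
pos=1: emit NUM '7' (now at pos=2)
pos=3: emit MINUS '-'
pos=5: enter STRING mode
pos=5: emit STR "a" (now at pos=8)
pos=8: emit EQ '='
pos=9: enter COMMENT mode (saw '/*')
exit COMMENT mode (now at pos=16)
pos=17: emit NUM '5' (now at pos=18)
DONE. 6 tokens: [STAR, NUM, MINUS, STR, EQ, NUM]

Answer: STAR NUM MINUS STR EQ NUM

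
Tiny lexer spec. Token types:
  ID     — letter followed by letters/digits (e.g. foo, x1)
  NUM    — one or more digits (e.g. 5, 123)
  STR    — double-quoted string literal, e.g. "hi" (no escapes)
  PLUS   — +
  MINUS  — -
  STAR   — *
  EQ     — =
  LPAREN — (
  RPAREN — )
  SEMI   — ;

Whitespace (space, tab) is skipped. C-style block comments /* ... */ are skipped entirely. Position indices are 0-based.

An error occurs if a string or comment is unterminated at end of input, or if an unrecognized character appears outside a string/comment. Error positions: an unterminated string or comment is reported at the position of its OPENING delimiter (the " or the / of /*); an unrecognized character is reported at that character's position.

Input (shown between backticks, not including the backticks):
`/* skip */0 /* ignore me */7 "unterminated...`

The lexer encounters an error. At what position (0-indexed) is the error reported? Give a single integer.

Answer: 29

Derivation:
pos=0: enter COMMENT mode (saw '/*')
exit COMMENT mode (now at pos=10)
pos=10: emit NUM '0' (now at pos=11)
pos=12: enter COMMENT mode (saw '/*')
exit COMMENT mode (now at pos=27)
pos=27: emit NUM '7' (now at pos=28)
pos=29: enter STRING mode
pos=29: ERROR — unterminated string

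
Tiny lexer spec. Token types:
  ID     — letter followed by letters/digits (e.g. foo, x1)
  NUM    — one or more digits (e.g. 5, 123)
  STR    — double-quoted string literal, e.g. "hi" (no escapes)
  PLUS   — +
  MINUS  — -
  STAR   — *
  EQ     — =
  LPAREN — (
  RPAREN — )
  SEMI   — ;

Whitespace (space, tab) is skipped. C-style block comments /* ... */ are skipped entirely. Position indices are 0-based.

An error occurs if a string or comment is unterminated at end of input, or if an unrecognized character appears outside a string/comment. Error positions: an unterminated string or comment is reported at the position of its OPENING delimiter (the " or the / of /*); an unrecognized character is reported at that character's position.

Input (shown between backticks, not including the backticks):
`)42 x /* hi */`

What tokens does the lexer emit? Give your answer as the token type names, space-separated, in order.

Answer: RPAREN NUM ID

Derivation:
pos=0: emit RPAREN ')'
pos=1: emit NUM '42' (now at pos=3)
pos=4: emit ID 'x' (now at pos=5)
pos=6: enter COMMENT mode (saw '/*')
exit COMMENT mode (now at pos=14)
DONE. 3 tokens: [RPAREN, NUM, ID]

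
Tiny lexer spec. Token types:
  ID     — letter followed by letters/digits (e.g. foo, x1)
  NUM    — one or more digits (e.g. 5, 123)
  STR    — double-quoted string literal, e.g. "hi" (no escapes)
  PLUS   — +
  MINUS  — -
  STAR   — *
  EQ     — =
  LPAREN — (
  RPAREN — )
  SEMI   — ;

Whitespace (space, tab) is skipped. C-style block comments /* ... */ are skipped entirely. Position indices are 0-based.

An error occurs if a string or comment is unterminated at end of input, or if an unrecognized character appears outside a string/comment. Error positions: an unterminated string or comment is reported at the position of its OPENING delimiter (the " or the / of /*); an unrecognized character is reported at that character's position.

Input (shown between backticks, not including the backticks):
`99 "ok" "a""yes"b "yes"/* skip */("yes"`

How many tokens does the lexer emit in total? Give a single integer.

Answer: 8

Derivation:
pos=0: emit NUM '99' (now at pos=2)
pos=3: enter STRING mode
pos=3: emit STR "ok" (now at pos=7)
pos=8: enter STRING mode
pos=8: emit STR "a" (now at pos=11)
pos=11: enter STRING mode
pos=11: emit STR "yes" (now at pos=16)
pos=16: emit ID 'b' (now at pos=17)
pos=18: enter STRING mode
pos=18: emit STR "yes" (now at pos=23)
pos=23: enter COMMENT mode (saw '/*')
exit COMMENT mode (now at pos=33)
pos=33: emit LPAREN '('
pos=34: enter STRING mode
pos=34: emit STR "yes" (now at pos=39)
DONE. 8 tokens: [NUM, STR, STR, STR, ID, STR, LPAREN, STR]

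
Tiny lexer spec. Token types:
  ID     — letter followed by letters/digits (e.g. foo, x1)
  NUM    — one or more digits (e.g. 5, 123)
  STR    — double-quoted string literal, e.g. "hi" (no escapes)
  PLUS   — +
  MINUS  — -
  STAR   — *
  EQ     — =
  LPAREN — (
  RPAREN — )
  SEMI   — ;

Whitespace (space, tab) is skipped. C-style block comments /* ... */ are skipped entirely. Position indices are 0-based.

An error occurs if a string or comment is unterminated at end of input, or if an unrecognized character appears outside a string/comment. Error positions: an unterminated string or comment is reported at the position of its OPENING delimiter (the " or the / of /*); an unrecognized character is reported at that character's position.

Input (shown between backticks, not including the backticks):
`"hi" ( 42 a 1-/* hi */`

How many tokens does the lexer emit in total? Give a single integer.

Answer: 6

Derivation:
pos=0: enter STRING mode
pos=0: emit STR "hi" (now at pos=4)
pos=5: emit LPAREN '('
pos=7: emit NUM '42' (now at pos=9)
pos=10: emit ID 'a' (now at pos=11)
pos=12: emit NUM '1' (now at pos=13)
pos=13: emit MINUS '-'
pos=14: enter COMMENT mode (saw '/*')
exit COMMENT mode (now at pos=22)
DONE. 6 tokens: [STR, LPAREN, NUM, ID, NUM, MINUS]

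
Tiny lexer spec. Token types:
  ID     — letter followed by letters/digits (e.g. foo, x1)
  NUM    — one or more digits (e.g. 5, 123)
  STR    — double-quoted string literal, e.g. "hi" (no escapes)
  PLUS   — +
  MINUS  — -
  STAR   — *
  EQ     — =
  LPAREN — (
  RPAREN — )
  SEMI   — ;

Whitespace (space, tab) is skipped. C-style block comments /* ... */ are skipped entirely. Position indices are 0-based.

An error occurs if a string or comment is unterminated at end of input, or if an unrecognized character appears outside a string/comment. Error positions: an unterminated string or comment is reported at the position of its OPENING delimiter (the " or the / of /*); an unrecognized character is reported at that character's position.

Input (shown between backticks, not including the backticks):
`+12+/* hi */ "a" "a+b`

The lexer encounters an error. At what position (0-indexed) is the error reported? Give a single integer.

Answer: 17

Derivation:
pos=0: emit PLUS '+'
pos=1: emit NUM '12' (now at pos=3)
pos=3: emit PLUS '+'
pos=4: enter COMMENT mode (saw '/*')
exit COMMENT mode (now at pos=12)
pos=13: enter STRING mode
pos=13: emit STR "a" (now at pos=16)
pos=17: enter STRING mode
pos=17: ERROR — unterminated string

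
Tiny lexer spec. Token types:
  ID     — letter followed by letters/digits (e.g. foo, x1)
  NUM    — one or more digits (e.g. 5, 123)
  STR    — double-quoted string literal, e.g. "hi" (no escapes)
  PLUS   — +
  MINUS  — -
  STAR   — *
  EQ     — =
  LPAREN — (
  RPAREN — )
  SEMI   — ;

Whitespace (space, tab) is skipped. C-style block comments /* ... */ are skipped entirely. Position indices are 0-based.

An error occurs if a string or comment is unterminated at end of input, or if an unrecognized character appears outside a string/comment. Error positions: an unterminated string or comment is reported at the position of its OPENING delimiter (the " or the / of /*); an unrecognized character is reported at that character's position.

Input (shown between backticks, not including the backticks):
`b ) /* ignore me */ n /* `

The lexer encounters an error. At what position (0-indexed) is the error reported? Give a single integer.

pos=0: emit ID 'b' (now at pos=1)
pos=2: emit RPAREN ')'
pos=4: enter COMMENT mode (saw '/*')
exit COMMENT mode (now at pos=19)
pos=20: emit ID 'n' (now at pos=21)
pos=22: enter COMMENT mode (saw '/*')
pos=22: ERROR — unterminated comment (reached EOF)

Answer: 22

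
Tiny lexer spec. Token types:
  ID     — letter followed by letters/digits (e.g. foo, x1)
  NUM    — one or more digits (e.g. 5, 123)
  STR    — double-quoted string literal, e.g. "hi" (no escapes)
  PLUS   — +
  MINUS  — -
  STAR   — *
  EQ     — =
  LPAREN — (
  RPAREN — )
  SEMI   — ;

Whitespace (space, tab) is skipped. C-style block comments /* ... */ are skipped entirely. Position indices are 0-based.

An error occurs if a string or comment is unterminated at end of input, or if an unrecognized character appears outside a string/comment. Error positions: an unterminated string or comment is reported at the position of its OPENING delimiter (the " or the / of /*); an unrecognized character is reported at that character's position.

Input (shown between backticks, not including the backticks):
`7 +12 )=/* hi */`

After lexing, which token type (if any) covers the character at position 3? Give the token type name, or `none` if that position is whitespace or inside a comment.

Answer: NUM

Derivation:
pos=0: emit NUM '7' (now at pos=1)
pos=2: emit PLUS '+'
pos=3: emit NUM '12' (now at pos=5)
pos=6: emit RPAREN ')'
pos=7: emit EQ '='
pos=8: enter COMMENT mode (saw '/*')
exit COMMENT mode (now at pos=16)
DONE. 5 tokens: [NUM, PLUS, NUM, RPAREN, EQ]
Position 3: char is '1' -> NUM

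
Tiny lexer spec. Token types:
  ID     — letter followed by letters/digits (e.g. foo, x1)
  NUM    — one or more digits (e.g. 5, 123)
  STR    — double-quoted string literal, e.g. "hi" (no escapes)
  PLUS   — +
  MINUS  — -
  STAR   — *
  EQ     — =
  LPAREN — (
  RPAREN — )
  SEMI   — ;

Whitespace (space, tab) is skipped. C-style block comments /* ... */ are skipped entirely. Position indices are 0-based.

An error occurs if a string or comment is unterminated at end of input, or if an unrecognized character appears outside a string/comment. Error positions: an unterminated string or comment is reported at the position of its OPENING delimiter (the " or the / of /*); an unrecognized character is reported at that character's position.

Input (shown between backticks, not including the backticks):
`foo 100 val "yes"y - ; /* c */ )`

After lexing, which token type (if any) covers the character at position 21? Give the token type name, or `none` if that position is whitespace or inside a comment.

pos=0: emit ID 'foo' (now at pos=3)
pos=4: emit NUM '100' (now at pos=7)
pos=8: emit ID 'val' (now at pos=11)
pos=12: enter STRING mode
pos=12: emit STR "yes" (now at pos=17)
pos=17: emit ID 'y' (now at pos=18)
pos=19: emit MINUS '-'
pos=21: emit SEMI ';'
pos=23: enter COMMENT mode (saw '/*')
exit COMMENT mode (now at pos=30)
pos=31: emit RPAREN ')'
DONE. 8 tokens: [ID, NUM, ID, STR, ID, MINUS, SEMI, RPAREN]
Position 21: char is ';' -> SEMI

Answer: SEMI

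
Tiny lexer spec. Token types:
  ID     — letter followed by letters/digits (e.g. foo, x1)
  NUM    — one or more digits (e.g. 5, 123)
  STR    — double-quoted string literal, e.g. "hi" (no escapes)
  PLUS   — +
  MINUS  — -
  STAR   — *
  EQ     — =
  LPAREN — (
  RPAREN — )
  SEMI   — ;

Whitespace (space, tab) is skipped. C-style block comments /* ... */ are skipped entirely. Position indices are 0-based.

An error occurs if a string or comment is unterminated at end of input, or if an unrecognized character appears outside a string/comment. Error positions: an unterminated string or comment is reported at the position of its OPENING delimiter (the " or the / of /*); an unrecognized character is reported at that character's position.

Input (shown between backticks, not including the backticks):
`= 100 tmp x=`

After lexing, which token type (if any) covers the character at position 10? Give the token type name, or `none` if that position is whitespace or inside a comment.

Answer: ID

Derivation:
pos=0: emit EQ '='
pos=2: emit NUM '100' (now at pos=5)
pos=6: emit ID 'tmp' (now at pos=9)
pos=10: emit ID 'x' (now at pos=11)
pos=11: emit EQ '='
DONE. 5 tokens: [EQ, NUM, ID, ID, EQ]
Position 10: char is 'x' -> ID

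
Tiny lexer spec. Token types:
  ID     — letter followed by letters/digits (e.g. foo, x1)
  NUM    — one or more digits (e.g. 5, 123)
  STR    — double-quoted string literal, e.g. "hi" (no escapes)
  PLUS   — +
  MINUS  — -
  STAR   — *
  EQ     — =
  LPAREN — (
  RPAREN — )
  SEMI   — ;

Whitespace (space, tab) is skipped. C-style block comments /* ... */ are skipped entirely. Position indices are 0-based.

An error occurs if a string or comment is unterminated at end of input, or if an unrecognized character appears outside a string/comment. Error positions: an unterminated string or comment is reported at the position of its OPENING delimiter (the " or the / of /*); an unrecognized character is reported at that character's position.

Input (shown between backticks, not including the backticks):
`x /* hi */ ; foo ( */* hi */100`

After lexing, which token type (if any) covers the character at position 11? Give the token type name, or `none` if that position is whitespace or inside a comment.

pos=0: emit ID 'x' (now at pos=1)
pos=2: enter COMMENT mode (saw '/*')
exit COMMENT mode (now at pos=10)
pos=11: emit SEMI ';'
pos=13: emit ID 'foo' (now at pos=16)
pos=17: emit LPAREN '('
pos=19: emit STAR '*'
pos=20: enter COMMENT mode (saw '/*')
exit COMMENT mode (now at pos=28)
pos=28: emit NUM '100' (now at pos=31)
DONE. 6 tokens: [ID, SEMI, ID, LPAREN, STAR, NUM]
Position 11: char is ';' -> SEMI

Answer: SEMI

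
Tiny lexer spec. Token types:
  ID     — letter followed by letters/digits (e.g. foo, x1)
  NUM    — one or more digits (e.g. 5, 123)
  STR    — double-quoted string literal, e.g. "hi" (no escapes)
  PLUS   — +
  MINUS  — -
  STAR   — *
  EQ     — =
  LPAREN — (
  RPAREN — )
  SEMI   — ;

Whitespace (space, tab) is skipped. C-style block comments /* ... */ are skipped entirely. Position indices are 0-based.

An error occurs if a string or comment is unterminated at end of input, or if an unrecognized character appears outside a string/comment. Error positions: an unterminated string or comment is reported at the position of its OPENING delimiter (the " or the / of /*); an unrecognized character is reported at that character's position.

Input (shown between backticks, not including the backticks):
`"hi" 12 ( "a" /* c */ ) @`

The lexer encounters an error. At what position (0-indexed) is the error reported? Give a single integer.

Answer: 24

Derivation:
pos=0: enter STRING mode
pos=0: emit STR "hi" (now at pos=4)
pos=5: emit NUM '12' (now at pos=7)
pos=8: emit LPAREN '('
pos=10: enter STRING mode
pos=10: emit STR "a" (now at pos=13)
pos=14: enter COMMENT mode (saw '/*')
exit COMMENT mode (now at pos=21)
pos=22: emit RPAREN ')'
pos=24: ERROR — unrecognized char '@'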